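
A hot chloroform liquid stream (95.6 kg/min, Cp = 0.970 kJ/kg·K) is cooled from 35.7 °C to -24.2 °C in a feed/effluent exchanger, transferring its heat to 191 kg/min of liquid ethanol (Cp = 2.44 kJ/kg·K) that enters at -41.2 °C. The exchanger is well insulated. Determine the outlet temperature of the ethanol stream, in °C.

Heat released by hot stream: Q = 95.6 × 0.970 × (35.7 − -24.2) = 5554.6 kJ/min
Energy balance on cold side (adiabatic exchanger): Q = ṁ_c·Cp_c·(T_c,out − T_c,in)
T_c,out = -41.2 + 5554.6/(191 × 2.44) = -29.281 °C

T_c,out = -29.3 °C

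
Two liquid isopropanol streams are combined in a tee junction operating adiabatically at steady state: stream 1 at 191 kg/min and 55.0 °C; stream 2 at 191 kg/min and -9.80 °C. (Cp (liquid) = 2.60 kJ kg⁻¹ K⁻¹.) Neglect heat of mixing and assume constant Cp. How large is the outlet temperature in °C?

T_out = 22.6 °C

Energy balance with Q = 0: Σ ṁᵢCp,ᵢ(T_out − Tᵢ) = 0
Σ ṁᵢCp,ᵢTᵢ = 191×2.60×55.0 + 191×2.60×-9.80 = 22446
Σ ṁᵢCp,ᵢ = 191×2.60 + 191×2.60 = 993.2
T_out = 22446 / 993.2 = 22.6 °C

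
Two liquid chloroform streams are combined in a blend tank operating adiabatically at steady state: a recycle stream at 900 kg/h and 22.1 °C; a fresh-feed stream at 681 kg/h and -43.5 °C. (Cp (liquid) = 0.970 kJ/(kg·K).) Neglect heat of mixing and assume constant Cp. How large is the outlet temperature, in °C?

T_out = -6.16 °C

No heat crosses the boundary, so H_out = H_in.
T_out = Σ ṁᵢCp,ᵢTᵢ / Σ ṁᵢCp,ᵢ
      = -9441.5 / 1533.6 = -6.1565 °C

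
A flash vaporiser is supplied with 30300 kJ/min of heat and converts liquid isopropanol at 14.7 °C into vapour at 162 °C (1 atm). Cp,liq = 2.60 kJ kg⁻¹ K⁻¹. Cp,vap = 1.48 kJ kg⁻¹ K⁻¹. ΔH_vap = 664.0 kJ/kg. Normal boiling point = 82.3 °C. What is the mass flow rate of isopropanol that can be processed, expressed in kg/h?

ṁ = 1900 kg/h

Δh = 2.60×(82.3−14.7) + 664.0 + 1.48×(162−82.3) = 957.72 kJ/kg
Q = 30300 kJ/min = 505 kJ/s = 1.818e+06 kJ/h
ṁ = Q/Δh = 1.818e+06 / 957.72 = 1898.3 kg/h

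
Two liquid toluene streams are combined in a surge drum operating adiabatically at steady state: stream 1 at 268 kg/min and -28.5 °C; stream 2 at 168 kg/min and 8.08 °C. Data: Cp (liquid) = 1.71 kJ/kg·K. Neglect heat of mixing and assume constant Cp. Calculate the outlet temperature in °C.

T_out = -14.4 °C

Energy balance with Q = 0: Σ ṁᵢCp,ᵢ(T_out − Tᵢ) = 0
Σ ṁᵢCp,ᵢTᵢ = 268×1.71×-28.5 + 168×1.71×8.08 = -10740
Σ ṁᵢCp,ᵢ = 268×1.71 + 168×1.71 = 745.56
T_out = -10740 / 745.56 = -14.405 °C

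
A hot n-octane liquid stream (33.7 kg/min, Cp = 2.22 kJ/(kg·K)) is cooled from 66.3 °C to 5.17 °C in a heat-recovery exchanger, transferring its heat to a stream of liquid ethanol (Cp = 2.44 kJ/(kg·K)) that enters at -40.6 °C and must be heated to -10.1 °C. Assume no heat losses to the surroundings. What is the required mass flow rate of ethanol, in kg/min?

Heat released by hot stream: Q = 33.7 × 2.22 × (66.3 − 5.17) = 4573.4 kJ/min
Energy balance on cold side (adiabatic exchanger): Q = ṁ_c·Cp_c·(T_c,out − T_c,in)
ṁ_c = 4573.4 / [2.44 × (-10.1 − -40.6)] = 61.454 kg/min

ṁ_c = 61.5 kg/min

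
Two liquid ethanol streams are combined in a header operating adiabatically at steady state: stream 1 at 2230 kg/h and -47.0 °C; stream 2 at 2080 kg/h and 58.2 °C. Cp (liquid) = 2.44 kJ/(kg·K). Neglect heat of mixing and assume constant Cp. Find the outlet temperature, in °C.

No heat crosses the boundary, so H_out = H_in.
Σ ṁᵢCp,ᵢTᵢ = 2230×2.44×-47.0 + 2080×2.44×58.2 = 39640
Σ ṁᵢCp,ᵢ = 2230×2.44 + 2080×2.44 = 10516
T_out = 39640 / 10516 = 3.7694 °C

T_out = 3.77 °C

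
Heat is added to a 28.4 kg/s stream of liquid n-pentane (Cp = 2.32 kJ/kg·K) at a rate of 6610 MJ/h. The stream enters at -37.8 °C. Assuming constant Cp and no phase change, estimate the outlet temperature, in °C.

T_out = -9.93 °C

Q = 6610 MJ/h = 1836.1 kJ/s
ΔT = Q/(ṁ·Cp) = 1836.1/(28.4×2.32) = 27.867 K
T_out = -37.8 + 27.867 = -9.9328 °C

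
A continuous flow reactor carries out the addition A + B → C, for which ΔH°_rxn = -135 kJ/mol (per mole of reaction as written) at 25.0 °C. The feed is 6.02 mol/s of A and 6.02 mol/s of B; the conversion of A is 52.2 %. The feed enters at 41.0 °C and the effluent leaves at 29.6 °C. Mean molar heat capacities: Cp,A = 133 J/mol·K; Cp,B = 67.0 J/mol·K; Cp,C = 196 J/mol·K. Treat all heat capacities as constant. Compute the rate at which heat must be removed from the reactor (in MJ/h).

Extent of reaction ξ = 0.522 × 6.02 = 3.1424 mol/s
Reaction term: ξ·ΔH°_rxn = 3.1424 × -135 = -424.23 kJ/s
Sensible, feed 41.0→25 °C: -19.264 kJ/s
Outlet flows (mol/s): A 2.8776, B 2.8776, C 3.1424
Sensible, products 25→29.6 °C: 5.4806 kJ/s
Q = ΔH = -438.01 kJ/s = -438.01 kW
Heat removed = 1576.8 MJ/h

Q_out = 1580 MJ/h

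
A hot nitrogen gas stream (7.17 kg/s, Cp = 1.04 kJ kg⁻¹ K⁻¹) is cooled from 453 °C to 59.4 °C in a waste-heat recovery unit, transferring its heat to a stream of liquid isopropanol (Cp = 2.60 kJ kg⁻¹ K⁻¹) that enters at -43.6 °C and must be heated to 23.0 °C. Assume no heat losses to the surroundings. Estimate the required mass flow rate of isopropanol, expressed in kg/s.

ṁ_c = 16.9 kg/s

Heat released by hot stream: Q = 7.17 × 1.04 × (453 − 59.4) = 2935 kJ/s
Energy balance on cold side (adiabatic exchanger): Q = ṁ_c·Cp_c·(T_c,out − T_c,in)
ṁ_c = 2935 / [2.60 × (23.0 − -43.6)] = 16.95 kg/s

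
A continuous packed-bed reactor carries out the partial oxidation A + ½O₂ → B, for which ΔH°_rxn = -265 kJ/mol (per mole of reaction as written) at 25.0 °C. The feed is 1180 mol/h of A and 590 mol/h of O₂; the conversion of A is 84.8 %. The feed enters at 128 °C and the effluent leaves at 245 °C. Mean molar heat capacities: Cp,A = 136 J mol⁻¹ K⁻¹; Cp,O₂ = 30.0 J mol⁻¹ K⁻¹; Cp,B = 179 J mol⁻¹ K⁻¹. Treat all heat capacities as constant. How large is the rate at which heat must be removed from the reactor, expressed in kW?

Q_out = 66.2 kW

Extent of reaction ξ = 0.848 × 1180 = 1000.6 mol/h
Reaction term: ξ·ΔH°_rxn = 1000.6 × -265 = -265170 kJ/h
Sensible, feed 128→25 °C: -18353 kJ/h
Outlet flows (mol/h): A 179.36, O₂ 89.68, B 1000.6
Sensible, products 25→245 °C: 45364 kJ/h
Q = ΔH = -238160 kJ/h = -66.155 kW
Heat removed = 66.155 kW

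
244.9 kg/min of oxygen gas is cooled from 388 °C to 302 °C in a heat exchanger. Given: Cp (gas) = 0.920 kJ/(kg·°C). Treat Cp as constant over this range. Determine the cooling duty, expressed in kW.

Q_c = 323 kW

Q = ṁ·Cp·ΔT = 244.9 × 0.920 × (302 − 388) = -19376 kJ/min
Converting: 19376 / 60 s = 322.94 kW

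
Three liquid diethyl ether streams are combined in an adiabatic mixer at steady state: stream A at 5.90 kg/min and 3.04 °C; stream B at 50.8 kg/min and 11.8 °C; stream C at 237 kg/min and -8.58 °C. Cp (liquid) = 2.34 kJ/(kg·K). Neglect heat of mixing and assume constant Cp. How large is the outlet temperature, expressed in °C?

T_out = -4.82 °C

No heat crosses the boundary, so H_out = H_in.
T_out = Σ ṁᵢCp,ᵢTᵢ / Σ ṁᵢCp,ᵢ
      = -3313.6 / 687.26 = -4.8215 °C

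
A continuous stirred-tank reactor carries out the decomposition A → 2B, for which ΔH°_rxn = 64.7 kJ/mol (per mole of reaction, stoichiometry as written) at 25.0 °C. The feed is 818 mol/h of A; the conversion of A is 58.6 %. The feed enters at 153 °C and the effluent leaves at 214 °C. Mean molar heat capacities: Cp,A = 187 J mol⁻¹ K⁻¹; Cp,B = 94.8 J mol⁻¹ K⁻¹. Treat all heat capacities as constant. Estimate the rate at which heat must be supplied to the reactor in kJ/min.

Extent of reaction ξ = 0.586 × 818 = 479.35 mol/h
Reaction term: ξ·ΔH°_rxn = 479.35 × 64.7 = 31014 kJ/h
Sensible, feed 153→25 °C: -19580 kJ/h
Outlet flows (mol/h): A 338.65, B 958.7
Sensible, products 25→214 °C: 29146 kJ/h
Q = ΔH = 40580 kJ/h = 11.272 kW
Heat supplied = 676.34 kJ/min

Q_in = 676 kJ/min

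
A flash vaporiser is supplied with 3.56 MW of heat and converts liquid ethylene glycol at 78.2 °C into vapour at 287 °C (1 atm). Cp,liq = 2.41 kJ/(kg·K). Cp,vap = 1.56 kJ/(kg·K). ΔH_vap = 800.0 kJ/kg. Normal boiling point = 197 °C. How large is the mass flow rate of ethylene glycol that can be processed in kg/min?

Δh = 2.41×(197−78.2) + 800.0 + 1.56×(287−197) = 1226.7 kJ/kg
Q = 3.56 MW = 3560 kJ/s = 213600 kJ/min
ṁ = Q/Δh = 213600 / 1226.7 = 174.12 kg/min

ṁ = 174 kg/min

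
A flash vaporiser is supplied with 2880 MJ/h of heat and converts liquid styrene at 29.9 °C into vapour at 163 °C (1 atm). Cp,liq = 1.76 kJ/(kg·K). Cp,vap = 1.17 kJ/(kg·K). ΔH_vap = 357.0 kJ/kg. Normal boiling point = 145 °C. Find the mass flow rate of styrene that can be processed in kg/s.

ṁ = 1.38 kg/s

Δh = 1.76×(145−29.9) + 357.0 + 1.17×(163−145) = 580.64 kJ/kg
Q = 2880 MJ/h = 800 kJ/s = 800 kJ/s
ṁ = Q/Δh = 800 / 580.64 = 1.3778 kg/s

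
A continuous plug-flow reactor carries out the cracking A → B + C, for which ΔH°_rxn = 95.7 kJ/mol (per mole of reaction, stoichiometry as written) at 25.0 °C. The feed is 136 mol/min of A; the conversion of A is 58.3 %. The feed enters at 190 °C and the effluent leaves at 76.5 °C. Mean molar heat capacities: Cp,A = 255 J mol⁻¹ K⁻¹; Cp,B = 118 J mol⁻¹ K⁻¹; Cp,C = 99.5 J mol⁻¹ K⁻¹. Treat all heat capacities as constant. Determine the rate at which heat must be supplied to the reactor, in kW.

Q_in = 58.3 kW

Extent of reaction ξ = 0.583 × 136 = 79.288 mol/min
Reaction term: ξ·ΔH°_rxn = 79.288 × 95.7 = 7587.9 kJ/min
Sensible, feed 190→25 °C: -5722.2 kJ/min
Outlet flows (mol/min): A 56.712, B 79.288, C 79.288
Sensible, products 25→76.5 °C: 1632.9 kJ/min
Q = ΔH = 3498.6 kJ/min = 58.309 kW
Heat supplied = 58.309 kW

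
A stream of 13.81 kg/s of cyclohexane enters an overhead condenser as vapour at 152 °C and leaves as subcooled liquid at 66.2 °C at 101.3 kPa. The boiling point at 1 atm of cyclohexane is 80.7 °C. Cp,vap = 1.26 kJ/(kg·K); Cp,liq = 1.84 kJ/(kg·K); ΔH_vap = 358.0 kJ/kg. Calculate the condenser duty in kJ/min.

Q_c = 393000 kJ/min

vapour 152→80.7 °C: -89.838 kJ/kg
condensation at 80.7 °C: -358 kJ/kg
liquid 80.7→66.2 °C: -26.68 kJ/kg
Δh = -89.838 + -358 + -26.68 = -474.52 kJ/kg
Q = ṁ·Δh = 13.81 kg/s × -474.52 kJ/kg = -6553.1 kJ/s
|Q| = 6553.1 kW = 393190 kJ/min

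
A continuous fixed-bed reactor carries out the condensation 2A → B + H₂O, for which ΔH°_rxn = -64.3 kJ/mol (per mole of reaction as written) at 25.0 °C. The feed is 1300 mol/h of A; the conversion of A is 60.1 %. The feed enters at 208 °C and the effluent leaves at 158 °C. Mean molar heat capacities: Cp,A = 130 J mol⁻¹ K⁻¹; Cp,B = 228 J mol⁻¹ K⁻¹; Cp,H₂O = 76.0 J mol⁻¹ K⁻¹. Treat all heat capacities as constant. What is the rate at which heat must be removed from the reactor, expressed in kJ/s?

Q_out = 8.69 kJ/s

Extent of reaction ξ = 0.601 × 1300 / 2 = 390.65 mol/h
Reaction term: ξ·ΔH°_rxn = 390.65 × -64.3 = -25119 kJ/h
Sensible, feed 208→25 °C: -30927 kJ/h
Outlet flows (mol/h): A 518.7, B 390.65, H₂O 390.65
Sensible, products 25→158 °C: 24763 kJ/h
Q = ΔH = -31283 kJ/h = -8.6896 kW
Heat removed = 8.6896 kJ/s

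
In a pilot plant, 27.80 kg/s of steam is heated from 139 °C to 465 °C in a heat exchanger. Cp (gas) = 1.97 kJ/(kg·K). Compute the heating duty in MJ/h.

Q = 64300 MJ/h

Q = ṁ·Cp·ΔT = 27.80 × 1.97 × (465 − 139) = 17854 kJ/s
Heating duty = 64273 MJ/h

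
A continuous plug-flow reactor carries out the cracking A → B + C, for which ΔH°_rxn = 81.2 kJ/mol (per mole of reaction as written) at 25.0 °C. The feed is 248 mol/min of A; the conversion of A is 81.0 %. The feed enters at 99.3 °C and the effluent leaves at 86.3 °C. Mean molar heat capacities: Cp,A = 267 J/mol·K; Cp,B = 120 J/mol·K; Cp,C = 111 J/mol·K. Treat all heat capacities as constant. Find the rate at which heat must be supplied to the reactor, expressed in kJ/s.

Extent of reaction ξ = 0.810 × 248 = 200.88 mol/min
Reaction term: ξ·ΔH°_rxn = 200.88 × 81.2 = 16311 kJ/min
Sensible, feed 99.3→25 °C: -4919.8 kJ/min
Outlet flows (mol/min): A 47.12, B 200.88, C 200.88
Sensible, products 25→86.3 °C: 3615.7 kJ/min
Q = ΔH = 15007 kJ/min = 250.12 kW
Heat supplied = 250.12 kJ/s

Q_in = 250 kJ/s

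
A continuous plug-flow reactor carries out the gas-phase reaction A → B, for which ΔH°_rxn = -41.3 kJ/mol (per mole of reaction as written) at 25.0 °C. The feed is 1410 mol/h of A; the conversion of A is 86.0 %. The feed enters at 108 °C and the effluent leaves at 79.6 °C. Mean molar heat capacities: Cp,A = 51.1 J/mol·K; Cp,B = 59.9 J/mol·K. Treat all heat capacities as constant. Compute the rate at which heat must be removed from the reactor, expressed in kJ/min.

Q_out = 859 kJ/min

Extent of reaction ξ = 0.860 × 1410 = 1212.6 mol/h
Reaction term: ξ·ΔH°_rxn = 1212.6 × -41.3 = -50080 kJ/h
Sensible, feed 108→25 °C: -5980.2 kJ/h
Outlet flows (mol/h): A 197.4, B 1212.6
Sensible, products 25→79.6 °C: 4516.6 kJ/h
Q = ΔH = -51544 kJ/h = -14.318 kW
Heat removed = 859.07 kJ/min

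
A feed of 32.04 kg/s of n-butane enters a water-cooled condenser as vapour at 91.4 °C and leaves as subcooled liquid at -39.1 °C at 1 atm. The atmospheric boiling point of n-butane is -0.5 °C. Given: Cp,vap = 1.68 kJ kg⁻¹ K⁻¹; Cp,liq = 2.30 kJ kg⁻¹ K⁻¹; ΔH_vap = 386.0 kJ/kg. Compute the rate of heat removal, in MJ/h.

Q_c = 72600 MJ/h

vapour 91.4→-0.5 °C: -154.39 kJ/kg
condensation at -0.5 °C: -386 kJ/kg
liquid -0.5→-39.1 °C: -88.78 kJ/kg
Δh = -154.39 + -386 + -88.78 = -629.17 kJ/kg
Q = ṁ·Δh = 32.04 kg/s × -629.17 kJ/kg = -20159 kJ/s
|Q| = 20159 kW = 72571 MJ/h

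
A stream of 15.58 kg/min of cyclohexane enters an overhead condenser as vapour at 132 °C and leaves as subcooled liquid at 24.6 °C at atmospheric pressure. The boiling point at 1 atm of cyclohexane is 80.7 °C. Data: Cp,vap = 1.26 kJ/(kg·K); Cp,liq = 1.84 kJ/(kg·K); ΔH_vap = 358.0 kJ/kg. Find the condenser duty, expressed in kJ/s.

Q_c = 137 kJ/s

vapour 132→80.7 °C: -64.638 kJ/kg
condensation at 80.7 °C: -358 kJ/kg
liquid 80.7→24.6 °C: -103.22 kJ/kg
Δh = -64.638 + -358 + -103.22 = -525.86 kJ/kg
Q = ṁ·Δh = 15.58 kg/min × -525.86 kJ/kg = -8192.9 kJ/min
|Q| = 136.55 kW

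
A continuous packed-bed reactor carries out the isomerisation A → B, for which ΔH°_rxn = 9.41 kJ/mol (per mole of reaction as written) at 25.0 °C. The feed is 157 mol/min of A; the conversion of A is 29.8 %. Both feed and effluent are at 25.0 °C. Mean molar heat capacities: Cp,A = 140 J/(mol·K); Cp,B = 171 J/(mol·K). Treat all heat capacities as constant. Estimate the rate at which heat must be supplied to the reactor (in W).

Extent of reaction ξ = 0.298 × 157 = 46.786 mol/min
Reaction term: ξ·ΔH°_rxn = 46.786 × 9.41 = 440.26 kJ/min
Q = ΔH = 440.26 kJ/min = 7.3376 kW
Heat supplied = 7337.6 W

Q_in = 7340 W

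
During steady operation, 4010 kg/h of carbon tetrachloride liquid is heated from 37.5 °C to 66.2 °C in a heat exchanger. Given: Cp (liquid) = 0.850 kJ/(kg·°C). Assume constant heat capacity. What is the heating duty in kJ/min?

Q = 1630 kJ/min

Q = ṁ·Cp·ΔT = 4010 × 0.850 × (66.2 − 37.5) = 97824 kJ/h
Converting: 97824 / 3600 s = 27.173 kW
Heating duty = 1630.4 kJ/min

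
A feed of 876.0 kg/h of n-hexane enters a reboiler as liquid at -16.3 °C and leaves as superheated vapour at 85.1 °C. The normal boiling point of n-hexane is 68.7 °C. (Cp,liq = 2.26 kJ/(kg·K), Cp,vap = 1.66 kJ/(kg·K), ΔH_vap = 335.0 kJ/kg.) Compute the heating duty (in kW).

liquid -16.3→68.7 °C: 192.1 kJ/kg
vaporisation at 68.7 °C: 335 kJ/kg
vapour 68.7→85.1 °C: 27.224 kJ/kg
Δh = 192.1 + 335 + 27.224 = 554.32 kJ/kg
Q = ṁ·Δh = 876.0 kg/h × 554.32 kJ/kg = 485590 kJ/h
|Q| = 134.89 kW

Q = 135 kW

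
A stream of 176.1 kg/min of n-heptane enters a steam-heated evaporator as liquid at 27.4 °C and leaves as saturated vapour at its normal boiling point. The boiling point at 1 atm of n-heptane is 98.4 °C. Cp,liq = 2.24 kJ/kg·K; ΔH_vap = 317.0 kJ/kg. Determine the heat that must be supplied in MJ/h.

Q = 5030 MJ/h

liquid 27.4→98.4 °C: 159.04 kJ/kg
vaporisation at 98.4 °C: 317 kJ/kg
Δh = 159.04 + 317 = 476.04 kJ/kg
Q = ṁ·Δh = 176.1 kg/min × 476.04 kJ/kg = 83831 kJ/min
|Q| = 1397.2 kW = 5029.8 MJ/h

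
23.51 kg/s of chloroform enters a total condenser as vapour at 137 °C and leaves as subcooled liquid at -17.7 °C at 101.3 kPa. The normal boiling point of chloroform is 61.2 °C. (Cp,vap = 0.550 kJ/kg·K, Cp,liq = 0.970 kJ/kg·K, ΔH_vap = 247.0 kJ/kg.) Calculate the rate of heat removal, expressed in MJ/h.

Q_c = 30900 MJ/h

vapour 137→61.2 °C: -41.69 kJ/kg
condensation at 61.2 °C: -247 kJ/kg
liquid 61.2→-17.7 °C: -76.533 kJ/kg
Δh = -41.69 + -247 + -76.533 = -365.22 kJ/kg
Q = ṁ·Δh = 23.51 kg/s × -365.22 kJ/kg = -8586.4 kJ/s
|Q| = 8586.4 kW = 30911 MJ/h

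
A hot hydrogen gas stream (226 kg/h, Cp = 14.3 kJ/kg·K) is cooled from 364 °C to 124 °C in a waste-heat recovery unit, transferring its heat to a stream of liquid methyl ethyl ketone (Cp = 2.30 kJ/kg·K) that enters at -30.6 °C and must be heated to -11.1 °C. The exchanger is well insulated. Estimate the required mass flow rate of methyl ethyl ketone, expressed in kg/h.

ṁ_c = 17300 kg/h

Heat released by hot stream: Q = 226 × 14.3 × (364 − 124) = 775630 kJ/h
Energy balance on cold side (adiabatic exchanger): Q = ṁ_c·Cp_c·(T_c,out − T_c,in)
ṁ_c = 775630 / [2.30 × (-11.1 − -30.6)] = 17294 kg/h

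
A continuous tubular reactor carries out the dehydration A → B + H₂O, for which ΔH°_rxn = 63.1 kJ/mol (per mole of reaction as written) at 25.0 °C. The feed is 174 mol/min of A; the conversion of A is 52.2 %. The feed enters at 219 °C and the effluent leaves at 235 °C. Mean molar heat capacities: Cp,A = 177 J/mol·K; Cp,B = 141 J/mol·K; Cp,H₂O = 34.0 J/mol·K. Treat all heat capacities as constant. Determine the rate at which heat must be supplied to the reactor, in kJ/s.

Extent of reaction ξ = 0.522 × 174 = 90.828 mol/min
Reaction term: ξ·ΔH°_rxn = 90.828 × 63.1 = 5731.2 kJ/min
Sensible, feed 219→25 °C: -5974.8 kJ/min
Outlet flows (mol/min): A 83.172, B 90.828, H₂O 90.828
Sensible, products 25→235 °C: 6429.4 kJ/min
Q = ΔH = 6185.9 kJ/min = 103.1 kW
Heat supplied = 103.1 kJ/s

Q_in = 103 kJ/s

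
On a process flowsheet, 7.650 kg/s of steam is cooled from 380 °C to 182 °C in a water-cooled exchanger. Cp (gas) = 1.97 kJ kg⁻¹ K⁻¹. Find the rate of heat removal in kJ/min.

Q = ṁ·Cp·ΔT = 7.650 × 1.97 × (182 − 380) = -2984 kJ/s
Cooling duty = 179040 kJ/min

Q_c = 179000 kJ/min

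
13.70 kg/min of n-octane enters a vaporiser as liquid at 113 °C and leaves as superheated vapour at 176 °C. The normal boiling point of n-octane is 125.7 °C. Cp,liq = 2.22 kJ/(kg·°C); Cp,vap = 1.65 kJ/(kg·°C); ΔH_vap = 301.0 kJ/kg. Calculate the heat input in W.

liquid 113→125.7 °C: 28.194 kJ/kg
vaporisation at 125.7 °C: 301 kJ/kg
vapour 125.7→176 °C: 82.995 kJ/kg
Δh = 28.194 + 301 + 82.995 = 412.19 kJ/kg
Q = ṁ·Δh = 13.70 kg/min × 412.19 kJ/kg = 5647 kJ/min
|Q| = 94.116 kW = 94116 W

Q = 94100 W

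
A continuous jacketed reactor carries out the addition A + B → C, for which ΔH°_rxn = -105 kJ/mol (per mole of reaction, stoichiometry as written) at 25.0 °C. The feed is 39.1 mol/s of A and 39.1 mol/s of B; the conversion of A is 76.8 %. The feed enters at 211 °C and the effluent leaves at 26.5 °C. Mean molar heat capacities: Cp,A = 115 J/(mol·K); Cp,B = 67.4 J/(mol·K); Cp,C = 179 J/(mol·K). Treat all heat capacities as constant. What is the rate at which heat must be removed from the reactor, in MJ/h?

Q_out = 16100 MJ/h

Extent of reaction ξ = 0.768 × 39.1 = 30.029 mol/s
Reaction term: ξ·ΔH°_rxn = 30.029 × -105 = -3153 kJ/s
Sensible, feed 211→25 °C: -1326.5 kJ/s
Outlet flows (mol/s): A 9.0712, B 9.0712, C 30.029
Sensible, products 25→26.5 °C: 10.545 kJ/s
Q = ΔH = -4469 kJ/s = -4469 kW
Heat removed = 16088 MJ/h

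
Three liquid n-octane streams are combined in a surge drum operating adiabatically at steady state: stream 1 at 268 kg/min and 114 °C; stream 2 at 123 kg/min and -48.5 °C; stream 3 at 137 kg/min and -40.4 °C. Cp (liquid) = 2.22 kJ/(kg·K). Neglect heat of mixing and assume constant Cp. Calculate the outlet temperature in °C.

T_out = 36.1 °C

Energy balance with Q = 0: Σ ṁᵢCp,ᵢ(T_out − Tᵢ) = 0
Σ ṁᵢCp,ᵢTᵢ = 268×2.22×114 + 123×2.22×-48.5 + 137×2.22×-40.4 = 42295
Σ ṁᵢCp,ᵢ = 268×2.22 + 123×2.22 + 137×2.22 = 1172.2
T_out = 42295 / 1172.2 = 36.083 °C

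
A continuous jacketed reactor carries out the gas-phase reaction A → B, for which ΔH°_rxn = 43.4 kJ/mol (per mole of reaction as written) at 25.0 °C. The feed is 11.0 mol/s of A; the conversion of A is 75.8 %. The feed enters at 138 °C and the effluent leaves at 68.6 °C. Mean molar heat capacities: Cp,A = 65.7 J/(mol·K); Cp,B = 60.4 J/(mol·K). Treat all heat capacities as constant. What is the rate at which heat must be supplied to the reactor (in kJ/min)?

Extent of reaction ξ = 0.758 × 11.0 = 8.338 mol/s
Reaction term: ξ·ΔH°_rxn = 8.338 × 43.4 = 361.87 kJ/s
Sensible, feed 138→25 °C: -81.665 kJ/s
Outlet flows (mol/s): A 2.662, B 8.338
Sensible, products 25→68.6 °C: 29.583 kJ/s
Q = ΔH = 309.79 kJ/s = 309.79 kW
Heat supplied = 18587 kJ/min

Q_in = 18600 kJ/min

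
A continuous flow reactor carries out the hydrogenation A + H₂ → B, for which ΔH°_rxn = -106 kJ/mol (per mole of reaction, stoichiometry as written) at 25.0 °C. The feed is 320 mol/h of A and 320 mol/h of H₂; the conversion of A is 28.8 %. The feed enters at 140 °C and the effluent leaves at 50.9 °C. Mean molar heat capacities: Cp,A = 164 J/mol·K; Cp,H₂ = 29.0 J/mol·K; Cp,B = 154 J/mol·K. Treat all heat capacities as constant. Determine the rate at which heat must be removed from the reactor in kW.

Q_out = 4.27 kW

Extent of reaction ξ = 0.288 × 320 = 92.16 mol/h
Reaction term: ξ·ΔH°_rxn = 92.16 × -106 = -9769 kJ/h
Sensible, feed 140→25 °C: -7102.4 kJ/h
Outlet flows (mol/h): A 227.84, H₂ 227.84, B 92.16
Sensible, products 25→50.9 °C: 1506.5 kJ/h
Q = ΔH = -15365 kJ/h = -4.268 kW
Heat removed = 4.268 kW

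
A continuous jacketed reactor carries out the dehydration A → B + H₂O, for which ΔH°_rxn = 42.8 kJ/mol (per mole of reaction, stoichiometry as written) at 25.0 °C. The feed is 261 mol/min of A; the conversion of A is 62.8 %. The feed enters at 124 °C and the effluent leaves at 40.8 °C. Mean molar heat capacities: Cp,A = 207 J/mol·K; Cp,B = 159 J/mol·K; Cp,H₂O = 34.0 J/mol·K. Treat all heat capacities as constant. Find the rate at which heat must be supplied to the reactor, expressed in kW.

Extent of reaction ξ = 0.628 × 261 = 163.91 mol/min
Reaction term: ξ·ΔH°_rxn = 163.91 × 42.8 = 7015.3 kJ/min
Sensible, feed 124→25 °C: -5348.7 kJ/min
Outlet flows (mol/min): A 97.092, B 163.91, H₂O 163.91
Sensible, products 25→40.8 °C: 817.37 kJ/min
Q = ΔH = 2484 kJ/min = 41.399 kW
Heat supplied = 41.399 kW

Q_in = 41.4 kW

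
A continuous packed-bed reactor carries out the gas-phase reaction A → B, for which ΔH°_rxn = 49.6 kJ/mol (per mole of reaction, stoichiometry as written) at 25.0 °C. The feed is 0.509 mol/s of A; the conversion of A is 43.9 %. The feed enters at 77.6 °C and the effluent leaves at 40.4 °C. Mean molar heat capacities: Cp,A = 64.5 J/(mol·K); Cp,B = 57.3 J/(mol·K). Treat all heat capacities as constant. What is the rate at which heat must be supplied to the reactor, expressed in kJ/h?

Q_in = 35400 kJ/h

Extent of reaction ξ = 0.439 × 0.509 = 0.22345 mol/s
Reaction term: ξ·ΔH°_rxn = 0.22345 × 49.6 = 11.083 kJ/s
Sensible, feed 77.6→25 °C: -1.7269 kJ/s
Outlet flows (mol/s): A 0.28555, B 0.22345
Sensible, products 25→40.4 °C: 0.48081 kJ/s
Q = ΔH = 9.8371 kJ/s = 9.8371 kW
Heat supplied = 35414 kJ/h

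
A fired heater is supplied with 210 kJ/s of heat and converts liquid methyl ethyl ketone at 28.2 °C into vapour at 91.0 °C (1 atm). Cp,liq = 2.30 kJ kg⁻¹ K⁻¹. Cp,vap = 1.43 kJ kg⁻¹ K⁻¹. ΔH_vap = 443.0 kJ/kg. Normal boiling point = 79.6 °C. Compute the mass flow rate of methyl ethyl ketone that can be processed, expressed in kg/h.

Δh = 2.30×(79.6−28.2) + 443.0 + 1.43×(91.0−79.6) = 577.52 kJ/kg
Q = 210 kJ/s = 210 kJ/s = 756000 kJ/h
ṁ = Q/Δh = 756000 / 577.52 = 1309 kg/h

ṁ = 1310 kg/h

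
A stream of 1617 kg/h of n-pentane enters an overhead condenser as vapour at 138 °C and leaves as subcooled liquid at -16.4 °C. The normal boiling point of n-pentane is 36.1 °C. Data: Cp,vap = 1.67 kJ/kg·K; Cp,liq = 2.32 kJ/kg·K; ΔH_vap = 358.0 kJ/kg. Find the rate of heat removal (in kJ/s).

Q_c = 292 kJ/s

vapour 138→36.1 °C: -170.17 kJ/kg
condensation at 36.1 °C: -358 kJ/kg
liquid 36.1→-16.4 °C: -121.8 kJ/kg
Δh = -170.17 + -358 + -121.8 = -649.97 kJ/kg
Q = ṁ·Δh = 1617 kg/h × -649.97 kJ/kg = -1.051e+06 kJ/h
|Q| = 291.95 kW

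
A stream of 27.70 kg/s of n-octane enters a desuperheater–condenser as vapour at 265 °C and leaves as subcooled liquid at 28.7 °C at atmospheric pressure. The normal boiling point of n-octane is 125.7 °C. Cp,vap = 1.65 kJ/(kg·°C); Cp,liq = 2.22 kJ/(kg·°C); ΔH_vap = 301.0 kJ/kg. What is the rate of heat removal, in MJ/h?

Q_c = 74400 MJ/h

vapour 265→125.7 °C: -229.84 kJ/kg
condensation at 125.7 °C: -301 kJ/kg
liquid 125.7→28.7 °C: -215.34 kJ/kg
Δh = -229.84 + -301 + -215.34 = -746.19 kJ/kg
Q = ṁ·Δh = 27.70 kg/s × -746.19 kJ/kg = -20669 kJ/s
|Q| = 20669 kW = 74410 MJ/h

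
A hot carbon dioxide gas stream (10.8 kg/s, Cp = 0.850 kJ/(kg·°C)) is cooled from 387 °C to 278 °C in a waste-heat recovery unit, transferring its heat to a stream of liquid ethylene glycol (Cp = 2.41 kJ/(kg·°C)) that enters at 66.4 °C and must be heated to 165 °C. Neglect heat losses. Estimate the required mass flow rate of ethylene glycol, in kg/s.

ṁ_c = 4.21 kg/s

Heat released by hot stream: Q = 10.8 × 0.850 × (387 − 278) = 1000.6 kJ/s
Energy balance on cold side (adiabatic exchanger): Q = ṁ_c·Cp_c·(T_c,out − T_c,in)
ṁ_c = 1000.6 / [2.41 × (165 − 66.4)] = 4.2109 kg/s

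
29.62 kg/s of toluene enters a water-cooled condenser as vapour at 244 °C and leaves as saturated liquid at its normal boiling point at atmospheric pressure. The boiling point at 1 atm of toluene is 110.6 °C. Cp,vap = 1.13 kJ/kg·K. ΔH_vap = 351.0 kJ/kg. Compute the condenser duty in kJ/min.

Q_c = 892000 kJ/min

vapour 244→110.6 °C: -150.74 kJ/kg
condensation at 110.6 °C: -351 kJ/kg
Δh = -150.74 + -351 = -501.74 kJ/kg
Q = ṁ·Δh = 29.62 kg/s × -501.74 kJ/kg = -14862 kJ/s
|Q| = 14862 kW = 891700 kJ/min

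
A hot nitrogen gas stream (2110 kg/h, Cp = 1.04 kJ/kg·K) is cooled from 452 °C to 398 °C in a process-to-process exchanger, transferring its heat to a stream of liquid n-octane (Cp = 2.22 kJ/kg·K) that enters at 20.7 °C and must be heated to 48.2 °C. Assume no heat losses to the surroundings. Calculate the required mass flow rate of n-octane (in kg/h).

Heat released by hot stream: Q = 2110 × 1.04 × (452 − 398) = 118500 kJ/h
Energy balance on cold side (adiabatic exchanger): Q = ṁ_c·Cp_c·(T_c,out − T_c,in)
ṁ_c = 118500 / [2.22 × (48.2 − 20.7)] = 1941 kg/h

ṁ_c = 1940 kg/h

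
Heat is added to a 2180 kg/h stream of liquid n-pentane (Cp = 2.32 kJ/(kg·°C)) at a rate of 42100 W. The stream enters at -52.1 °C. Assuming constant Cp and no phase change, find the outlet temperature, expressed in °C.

T_out = -22.1 °C

Q = 42100 W = 151560 kJ/h
ΔT = Q/(ṁ·Cp) = 151560/(2180×2.32) = 29.967 K
T_out = -52.1 + 29.967 = -22.133 °C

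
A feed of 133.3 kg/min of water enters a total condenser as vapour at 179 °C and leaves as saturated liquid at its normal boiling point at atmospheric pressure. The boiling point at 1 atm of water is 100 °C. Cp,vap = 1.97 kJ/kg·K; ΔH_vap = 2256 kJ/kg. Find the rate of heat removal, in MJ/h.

Q_c = 19300 MJ/h

vapour 179→100 °C: -155.63 kJ/kg
condensation at 100 °C: -2256 kJ/kg
Δh = -155.63 + -2256 = -2411.6 kJ/kg
Q = ṁ·Δh = 133.3 kg/min × -2411.6 kJ/kg = -321470 kJ/min
|Q| = 5357.8 kW = 19288 MJ/h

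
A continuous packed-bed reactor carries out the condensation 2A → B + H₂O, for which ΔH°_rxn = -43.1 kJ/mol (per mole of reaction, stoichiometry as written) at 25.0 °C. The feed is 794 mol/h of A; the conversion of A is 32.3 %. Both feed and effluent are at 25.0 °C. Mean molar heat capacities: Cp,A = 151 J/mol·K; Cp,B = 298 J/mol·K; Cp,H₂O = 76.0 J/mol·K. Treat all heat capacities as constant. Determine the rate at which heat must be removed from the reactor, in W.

Extent of reaction ξ = 0.323 × 794 / 2 = 128.23 mol/h
Reaction term: ξ·ΔH°_rxn = 128.23 × -43.1 = -5526.8 kJ/h
Q = ΔH = -5526.8 kJ/h = -1.5352 kW
Heat removed = 1535.2 W

Q_out = 1540 W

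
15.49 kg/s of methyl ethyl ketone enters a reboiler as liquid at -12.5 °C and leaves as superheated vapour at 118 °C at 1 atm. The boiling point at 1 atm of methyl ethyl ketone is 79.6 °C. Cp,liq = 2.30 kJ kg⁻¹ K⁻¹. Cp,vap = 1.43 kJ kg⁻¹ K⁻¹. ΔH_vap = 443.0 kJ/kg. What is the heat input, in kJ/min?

Q = 660000 kJ/min

liquid -12.5→79.6 °C: 211.83 kJ/kg
vaporisation at 79.6 °C: 443 kJ/kg
vapour 79.6→118 °C: 54.912 kJ/kg
Δh = 211.83 + 443 + 54.912 = 709.74 kJ/kg
Q = ṁ·Δh = 15.49 kg/s × 709.74 kJ/kg = 10994 kJ/s
|Q| = 10994 kW = 659630 kJ/min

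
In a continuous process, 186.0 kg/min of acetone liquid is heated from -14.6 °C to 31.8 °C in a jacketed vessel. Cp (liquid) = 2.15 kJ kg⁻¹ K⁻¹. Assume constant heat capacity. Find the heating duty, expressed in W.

Q = ṁ·Cp·ΔT = 186.0 × 2.15 × (31.8 − -14.6) = 18555 kJ/min
Converting: 18555 / 60 s = 309.26 kW
Heating duty = 309260 W

Q = 309000 W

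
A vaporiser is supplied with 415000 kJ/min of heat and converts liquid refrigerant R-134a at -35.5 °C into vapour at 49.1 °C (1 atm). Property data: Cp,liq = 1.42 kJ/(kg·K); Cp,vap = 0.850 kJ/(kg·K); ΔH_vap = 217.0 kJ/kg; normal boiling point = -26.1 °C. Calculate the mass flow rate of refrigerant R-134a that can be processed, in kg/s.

ṁ = 23.5 kg/s

Δh = 1.42×(-26.1−-35.5) + 217.0 + 0.850×(49.1−-26.1) = 294.27 kJ/kg
Q = 415000 kJ/min = 6916.7 kJ/s = 6916.7 kJ/s
ṁ = Q/Δh = 6916.7 / 294.27 = 23.505 kg/s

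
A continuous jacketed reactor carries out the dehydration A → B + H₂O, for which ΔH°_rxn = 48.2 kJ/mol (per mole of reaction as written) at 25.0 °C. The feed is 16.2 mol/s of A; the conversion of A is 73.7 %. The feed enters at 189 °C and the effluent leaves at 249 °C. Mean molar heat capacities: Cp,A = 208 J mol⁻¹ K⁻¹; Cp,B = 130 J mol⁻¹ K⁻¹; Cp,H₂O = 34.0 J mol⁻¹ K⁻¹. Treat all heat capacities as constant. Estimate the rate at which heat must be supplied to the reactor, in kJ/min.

Q_in = 39600 kJ/min

Extent of reaction ξ = 0.737 × 16.2 = 11.939 mol/s
Reaction term: ξ·ΔH°_rxn = 11.939 × 48.2 = 575.48 kJ/s
Sensible, feed 189→25 °C: -552.61 kJ/s
Outlet flows (mol/s): A 4.2606, B 11.939, H₂O 11.939
Sensible, products 25→249 °C: 637.12 kJ/s
Q = ΔH = 659.98 kJ/s = 659.98 kW
Heat supplied = 39599 kJ/min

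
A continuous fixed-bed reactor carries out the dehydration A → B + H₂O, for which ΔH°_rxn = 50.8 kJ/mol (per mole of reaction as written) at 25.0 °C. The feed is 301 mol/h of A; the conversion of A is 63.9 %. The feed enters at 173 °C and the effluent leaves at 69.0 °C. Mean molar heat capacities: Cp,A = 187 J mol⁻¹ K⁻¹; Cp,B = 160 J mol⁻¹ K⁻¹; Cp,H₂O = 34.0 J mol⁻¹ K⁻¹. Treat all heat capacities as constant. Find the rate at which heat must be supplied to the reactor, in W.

Q_in = 1100 W

Extent of reaction ξ = 0.639 × 301 = 192.34 mol/h
Reaction term: ξ·ΔH°_rxn = 192.34 × 50.8 = 9770.8 kJ/h
Sensible, feed 173→25 °C: -8330.5 kJ/h
Outlet flows (mol/h): A 108.66, B 192.34, H₂O 192.34
Sensible, products 25→69.0 °C: 2535.9 kJ/h
Q = ΔH = 3976.2 kJ/h = 1.1045 kW
Heat supplied = 1104.5 W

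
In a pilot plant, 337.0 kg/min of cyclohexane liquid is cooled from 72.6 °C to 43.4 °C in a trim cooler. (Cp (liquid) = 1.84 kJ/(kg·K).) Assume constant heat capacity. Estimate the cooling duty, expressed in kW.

Q_c = 302 kW

Q = ṁ·Cp·ΔT = 337.0 × 1.84 × (43.4 − 72.6) = -18106 kJ/min
Converting: 18106 / 60 s = 301.77 kW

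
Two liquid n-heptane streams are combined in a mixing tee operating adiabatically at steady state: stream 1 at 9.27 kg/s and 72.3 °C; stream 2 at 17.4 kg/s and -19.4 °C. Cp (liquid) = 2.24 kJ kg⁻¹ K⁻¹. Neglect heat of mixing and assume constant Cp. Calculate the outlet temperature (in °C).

T_out = 12.5 °C

No heat crosses the boundary, so H_out = H_in.
T_out = Σ ṁᵢCp,ᵢTᵢ / Σ ṁᵢCp,ᵢ
      = 745.16 / 59.741 = 12.473 °C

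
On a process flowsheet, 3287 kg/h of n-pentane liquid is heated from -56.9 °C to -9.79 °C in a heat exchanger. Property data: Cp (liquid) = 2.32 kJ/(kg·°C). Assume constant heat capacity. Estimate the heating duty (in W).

Q = ṁ·Cp·ΔT = 3287 × 2.32 × (-9.79 − -56.9) = 359250 kJ/h
Converting: 359250 / 3600 s = 99.793 kW
Heating duty = 99793 W

Q = 99800 W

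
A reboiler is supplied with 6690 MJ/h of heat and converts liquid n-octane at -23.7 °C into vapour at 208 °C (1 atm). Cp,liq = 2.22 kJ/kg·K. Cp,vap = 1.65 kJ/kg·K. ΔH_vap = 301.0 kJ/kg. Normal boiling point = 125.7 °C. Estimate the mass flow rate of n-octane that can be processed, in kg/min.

ṁ = 145 kg/min

Δh = 2.22×(125.7−-23.7) + 301.0 + 1.65×(208−125.7) = 768.46 kJ/kg
Q = 6690 MJ/h = 1858.3 kJ/s = 111500 kJ/min
ṁ = Q/Δh = 111500 / 768.46 = 145.09 kg/min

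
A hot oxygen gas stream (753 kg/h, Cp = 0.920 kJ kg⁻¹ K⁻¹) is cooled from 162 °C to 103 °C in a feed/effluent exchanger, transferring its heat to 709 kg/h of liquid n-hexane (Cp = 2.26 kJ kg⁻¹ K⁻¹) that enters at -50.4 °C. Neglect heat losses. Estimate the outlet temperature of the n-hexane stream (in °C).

Heat released by hot stream: Q = 753 × 0.920 × (162 − 103) = 40873 kJ/h
Energy balance on cold side (adiabatic exchanger): Q = ṁ_c·Cp_c·(T_c,out − T_c,in)
T_c,out = -50.4 + 40873/(709 × 2.26) = -24.892 °C

T_c,out = -24.9 °C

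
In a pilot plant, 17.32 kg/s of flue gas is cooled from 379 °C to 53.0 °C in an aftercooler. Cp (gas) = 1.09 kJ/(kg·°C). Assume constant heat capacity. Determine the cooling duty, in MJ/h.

Q = ṁ·Cp·ΔT = 17.32 × 1.09 × (53.0 − 379) = -6154.5 kJ/s
Cooling duty = 22156 MJ/h

Q_c = 22200 MJ/h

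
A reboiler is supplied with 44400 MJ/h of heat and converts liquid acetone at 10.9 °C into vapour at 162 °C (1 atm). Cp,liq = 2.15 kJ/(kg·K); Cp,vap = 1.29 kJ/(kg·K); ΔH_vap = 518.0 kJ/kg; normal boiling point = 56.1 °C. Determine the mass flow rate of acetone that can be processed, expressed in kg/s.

ṁ = 16.4 kg/s

Δh = 2.15×(56.1−10.9) + 518.0 + 1.29×(162−56.1) = 751.79 kJ/kg
Q = 44400 MJ/h = 12333 kJ/s = 12333 kJ/s
ṁ = Q/Δh = 12333 / 751.79 = 16.405 kg/s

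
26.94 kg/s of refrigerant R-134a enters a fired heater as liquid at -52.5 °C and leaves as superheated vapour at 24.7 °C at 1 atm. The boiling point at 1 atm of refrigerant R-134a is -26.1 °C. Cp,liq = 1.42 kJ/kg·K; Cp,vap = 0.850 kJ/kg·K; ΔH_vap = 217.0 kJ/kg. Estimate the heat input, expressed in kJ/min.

Q = 481000 kJ/min

liquid -52.5→-26.1 °C: 37.488 kJ/kg
vaporisation at -26.1 °C: 217 kJ/kg
vapour -26.1→24.7 °C: 43.18 kJ/kg
Δh = 37.488 + 217 + 43.18 = 297.67 kJ/kg
Q = ṁ·Δh = 26.94 kg/s × 297.67 kJ/kg = 8019.2 kJ/s
|Q| = 8019.2 kW = 481150 kJ/min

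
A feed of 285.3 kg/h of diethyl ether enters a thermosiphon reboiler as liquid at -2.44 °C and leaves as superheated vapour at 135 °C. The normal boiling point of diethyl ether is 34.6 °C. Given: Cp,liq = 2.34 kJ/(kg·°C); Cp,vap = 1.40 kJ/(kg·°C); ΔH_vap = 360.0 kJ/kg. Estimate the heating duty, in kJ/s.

Q = 46.5 kJ/s

liquid -2.44→34.6 °C: 86.674 kJ/kg
vaporisation at 34.6 °C: 360 kJ/kg
vapour 34.6→135 °C: 140.56 kJ/kg
Δh = 86.674 + 360 + 140.56 = 587.23 kJ/kg
Q = ṁ·Δh = 285.3 kg/h × 587.23 kJ/kg = 167540 kJ/h
|Q| = 46.538 kW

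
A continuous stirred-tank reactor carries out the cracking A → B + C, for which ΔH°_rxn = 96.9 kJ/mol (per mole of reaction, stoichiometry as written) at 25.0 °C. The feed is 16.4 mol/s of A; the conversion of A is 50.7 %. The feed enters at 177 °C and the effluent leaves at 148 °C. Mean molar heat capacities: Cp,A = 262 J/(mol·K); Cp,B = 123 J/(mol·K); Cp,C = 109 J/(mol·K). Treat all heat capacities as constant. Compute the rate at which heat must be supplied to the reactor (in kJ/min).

Extent of reaction ξ = 0.507 × 16.4 = 8.3148 mol/s
Reaction term: ξ·ΔH°_rxn = 8.3148 × 96.9 = 805.7 kJ/s
Sensible, feed 177→25 °C: -653.11 kJ/s
Outlet flows (mol/s): A 8.0852, B 8.3148, C 8.3148
Sensible, products 25→148 °C: 497.82 kJ/s
Q = ΔH = 650.42 kJ/s = 650.42 kW
Heat supplied = 39025 kJ/min

Q_in = 39000 kJ/min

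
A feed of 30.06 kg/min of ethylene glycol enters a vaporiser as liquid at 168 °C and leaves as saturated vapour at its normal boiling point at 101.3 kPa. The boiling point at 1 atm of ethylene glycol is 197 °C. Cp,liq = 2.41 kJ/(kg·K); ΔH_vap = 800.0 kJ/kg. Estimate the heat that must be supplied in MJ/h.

liquid 168→197 °C: 69.89 kJ/kg
vaporisation at 197 °C: 800 kJ/kg
Δh = 69.89 + 800 = 869.89 kJ/kg
Q = ṁ·Δh = 30.06 kg/min × 869.89 kJ/kg = 26149 kJ/min
|Q| = 435.81 kW = 1568.9 MJ/h

Q = 1570 MJ/h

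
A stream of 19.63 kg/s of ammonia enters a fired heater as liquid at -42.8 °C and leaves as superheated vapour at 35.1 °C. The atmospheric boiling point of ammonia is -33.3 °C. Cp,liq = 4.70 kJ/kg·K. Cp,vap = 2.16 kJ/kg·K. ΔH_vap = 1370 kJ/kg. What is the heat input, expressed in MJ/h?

liquid -42.8→-33.3 °C: 44.65 kJ/kg
vaporisation at -33.3 °C: 1370 kJ/kg
vapour -33.3→35.1 °C: 147.74 kJ/kg
Δh = 44.65 + 1370 + 147.74 = 1562.4 kJ/kg
Q = ṁ·Δh = 19.63 kg/s × 1562.4 kJ/kg = 30670 kJ/s
|Q| = 30670 kW = 110410 MJ/h

Q = 110000 MJ/h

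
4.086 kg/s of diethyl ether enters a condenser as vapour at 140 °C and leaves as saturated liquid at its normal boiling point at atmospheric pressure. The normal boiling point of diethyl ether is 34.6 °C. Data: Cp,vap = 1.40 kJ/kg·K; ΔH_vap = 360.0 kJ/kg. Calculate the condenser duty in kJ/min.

vapour 140→34.6 °C: -147.56 kJ/kg
condensation at 34.6 °C: -360 kJ/kg
Δh = -147.56 + -360 = -507.56 kJ/kg
Q = ṁ·Δh = 4.086 kg/s × -507.56 kJ/kg = -2073.9 kJ/s
|Q| = 2073.9 kW = 124430 kJ/min

Q_c = 124000 kJ/min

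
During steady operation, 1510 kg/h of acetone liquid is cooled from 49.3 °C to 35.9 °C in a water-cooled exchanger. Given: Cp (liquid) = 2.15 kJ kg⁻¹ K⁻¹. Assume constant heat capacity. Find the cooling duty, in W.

Q = ṁ·Cp·ΔT = 1510 × 2.15 × (35.9 − 49.3) = -43503 kJ/h
Converting: 43503 / 3600 s = 12.084 kW
Cooling duty = 12084 W

Q_c = 12100 W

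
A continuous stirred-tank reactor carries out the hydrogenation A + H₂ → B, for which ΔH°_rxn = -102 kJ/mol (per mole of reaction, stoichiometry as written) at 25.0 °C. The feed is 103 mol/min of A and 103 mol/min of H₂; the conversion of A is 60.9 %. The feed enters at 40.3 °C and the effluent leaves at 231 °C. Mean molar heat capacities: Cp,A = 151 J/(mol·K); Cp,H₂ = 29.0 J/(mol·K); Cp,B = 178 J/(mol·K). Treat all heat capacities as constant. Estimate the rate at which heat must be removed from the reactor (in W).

Q_out = 48100 W

Extent of reaction ξ = 0.609 × 103 = 62.727 mol/min
Reaction term: ξ·ΔH°_rxn = 62.727 × -102 = -6398.2 kJ/min
Sensible, feed 40.3→25 °C: -283.66 kJ/min
Outlet flows (mol/min): A 40.273, H₂ 40.273, B 62.727
Sensible, products 25→231 °C: 3793.4 kJ/min
Q = ΔH = -2888.4 kJ/min = -48.14 kW
Heat removed = 48140 W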